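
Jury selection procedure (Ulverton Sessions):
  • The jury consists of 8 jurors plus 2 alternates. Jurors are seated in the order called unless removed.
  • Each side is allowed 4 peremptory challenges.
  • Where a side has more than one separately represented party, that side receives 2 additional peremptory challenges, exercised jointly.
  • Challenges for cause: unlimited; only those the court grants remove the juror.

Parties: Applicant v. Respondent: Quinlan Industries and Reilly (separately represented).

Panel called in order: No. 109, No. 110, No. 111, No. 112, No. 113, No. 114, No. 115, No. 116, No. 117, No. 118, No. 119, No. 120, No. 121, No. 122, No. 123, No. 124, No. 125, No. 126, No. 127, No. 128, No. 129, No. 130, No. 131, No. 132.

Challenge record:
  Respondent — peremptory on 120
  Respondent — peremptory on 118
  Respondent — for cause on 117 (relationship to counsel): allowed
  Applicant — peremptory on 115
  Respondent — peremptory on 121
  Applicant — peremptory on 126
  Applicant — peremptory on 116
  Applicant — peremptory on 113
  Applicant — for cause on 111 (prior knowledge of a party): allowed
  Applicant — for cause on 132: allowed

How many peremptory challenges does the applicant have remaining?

Applicant allotment: 4.
Applicant peremptories used: #115, #126, #116, #113 — 4 (for-cause on #111, #132 don't count).
Remaining: 4 − 4 = 0.

0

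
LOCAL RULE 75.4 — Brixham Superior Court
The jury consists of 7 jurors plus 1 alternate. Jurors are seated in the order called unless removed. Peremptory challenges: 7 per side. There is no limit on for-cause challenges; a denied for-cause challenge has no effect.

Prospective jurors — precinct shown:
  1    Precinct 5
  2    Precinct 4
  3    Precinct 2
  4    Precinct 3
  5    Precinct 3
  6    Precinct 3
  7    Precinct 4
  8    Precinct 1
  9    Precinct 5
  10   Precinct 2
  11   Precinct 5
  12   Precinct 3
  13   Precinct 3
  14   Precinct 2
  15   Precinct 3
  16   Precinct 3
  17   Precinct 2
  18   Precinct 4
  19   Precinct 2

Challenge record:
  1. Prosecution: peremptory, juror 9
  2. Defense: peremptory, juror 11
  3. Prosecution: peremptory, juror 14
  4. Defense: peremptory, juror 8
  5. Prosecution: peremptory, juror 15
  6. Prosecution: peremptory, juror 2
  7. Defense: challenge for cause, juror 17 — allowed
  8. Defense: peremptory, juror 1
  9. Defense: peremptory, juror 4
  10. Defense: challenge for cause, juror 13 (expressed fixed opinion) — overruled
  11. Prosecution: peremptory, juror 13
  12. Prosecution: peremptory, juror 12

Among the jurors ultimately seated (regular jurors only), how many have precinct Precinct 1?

0

Removed: #1, #2, #4, #8, #9, #11, #12, #13, #14, #15, #17.
Seated jurors 1–7: #3, #5, #6, #7, #10, #16, #18 (alternates #19 not counted).
None of those are in Precinct 1 → 0.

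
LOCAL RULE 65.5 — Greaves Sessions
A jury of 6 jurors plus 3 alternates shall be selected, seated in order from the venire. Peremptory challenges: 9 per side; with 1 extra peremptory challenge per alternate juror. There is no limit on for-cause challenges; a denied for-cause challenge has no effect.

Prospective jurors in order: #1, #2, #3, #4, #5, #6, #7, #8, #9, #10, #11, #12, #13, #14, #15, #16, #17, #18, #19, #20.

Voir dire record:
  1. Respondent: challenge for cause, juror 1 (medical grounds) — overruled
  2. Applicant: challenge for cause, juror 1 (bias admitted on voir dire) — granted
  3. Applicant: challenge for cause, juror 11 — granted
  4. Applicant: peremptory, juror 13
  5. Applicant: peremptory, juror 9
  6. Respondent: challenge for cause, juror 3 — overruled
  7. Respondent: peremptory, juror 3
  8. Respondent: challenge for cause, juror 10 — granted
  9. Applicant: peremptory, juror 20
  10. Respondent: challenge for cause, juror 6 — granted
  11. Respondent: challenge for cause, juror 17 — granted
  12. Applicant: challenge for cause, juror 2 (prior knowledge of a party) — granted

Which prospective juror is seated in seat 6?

14

Removed: #1, #2, #3, #6, #9, #10, #11, #13, #17, #20.
Seating in order: seats 1–6 → #4, #5, #7, #8, #12, #14; alternates → #15, #16, #18.
So seat 6 is #14.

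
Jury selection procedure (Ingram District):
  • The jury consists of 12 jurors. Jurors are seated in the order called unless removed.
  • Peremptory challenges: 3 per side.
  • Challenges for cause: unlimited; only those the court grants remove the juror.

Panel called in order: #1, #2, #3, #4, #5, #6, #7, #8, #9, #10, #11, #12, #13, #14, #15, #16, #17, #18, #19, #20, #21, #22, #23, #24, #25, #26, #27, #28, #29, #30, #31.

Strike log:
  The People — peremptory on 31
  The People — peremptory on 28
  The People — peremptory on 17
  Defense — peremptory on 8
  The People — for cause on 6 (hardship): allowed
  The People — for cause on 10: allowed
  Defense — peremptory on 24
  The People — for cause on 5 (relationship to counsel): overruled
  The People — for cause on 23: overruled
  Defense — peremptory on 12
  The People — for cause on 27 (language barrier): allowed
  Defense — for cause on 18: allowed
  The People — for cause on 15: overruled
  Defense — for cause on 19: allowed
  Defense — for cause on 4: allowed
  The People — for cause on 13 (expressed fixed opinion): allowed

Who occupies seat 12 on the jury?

21

Removed: #4, #6, #8, #10, #12, #13, #17, #18, #19, #24, #27, #28, #31. (#5, #15, #23 stay — for-cause denied.)
Filling seats in venire order through position 12: #1, #2, #3, #5, #7, #9, #11, #14, #15, #16, #20, #21.
So seat 12 is #21.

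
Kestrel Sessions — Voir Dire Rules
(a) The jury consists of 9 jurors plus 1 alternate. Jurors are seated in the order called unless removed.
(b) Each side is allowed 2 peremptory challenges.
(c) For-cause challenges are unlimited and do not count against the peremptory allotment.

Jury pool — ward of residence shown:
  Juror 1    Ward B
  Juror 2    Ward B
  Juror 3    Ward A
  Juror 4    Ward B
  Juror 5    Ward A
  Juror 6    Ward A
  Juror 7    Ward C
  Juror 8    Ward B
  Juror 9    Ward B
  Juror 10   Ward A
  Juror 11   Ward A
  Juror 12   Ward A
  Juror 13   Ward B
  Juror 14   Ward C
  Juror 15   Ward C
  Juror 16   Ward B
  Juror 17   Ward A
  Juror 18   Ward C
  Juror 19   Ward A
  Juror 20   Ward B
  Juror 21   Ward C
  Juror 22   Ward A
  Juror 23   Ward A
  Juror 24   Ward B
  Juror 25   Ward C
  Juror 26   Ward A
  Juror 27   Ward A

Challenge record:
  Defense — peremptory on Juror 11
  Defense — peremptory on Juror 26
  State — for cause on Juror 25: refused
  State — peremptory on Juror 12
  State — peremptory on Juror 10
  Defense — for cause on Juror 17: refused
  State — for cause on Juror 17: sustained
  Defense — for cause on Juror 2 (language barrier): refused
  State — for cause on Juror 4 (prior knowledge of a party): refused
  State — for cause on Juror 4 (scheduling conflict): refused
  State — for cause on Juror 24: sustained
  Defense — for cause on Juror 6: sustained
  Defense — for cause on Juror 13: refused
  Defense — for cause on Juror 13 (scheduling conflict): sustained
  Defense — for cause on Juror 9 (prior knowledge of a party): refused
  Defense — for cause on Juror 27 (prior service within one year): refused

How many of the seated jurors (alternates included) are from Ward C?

Removed: #6, #10, #11, #12, #13, #17, #24, #26.
Seated (10 incl. alternates): #1, #2, #3, #4, #5, #7, #8, #9, #14, #15.
Of those, in Ward C: #7, #14, #15 → 3.

3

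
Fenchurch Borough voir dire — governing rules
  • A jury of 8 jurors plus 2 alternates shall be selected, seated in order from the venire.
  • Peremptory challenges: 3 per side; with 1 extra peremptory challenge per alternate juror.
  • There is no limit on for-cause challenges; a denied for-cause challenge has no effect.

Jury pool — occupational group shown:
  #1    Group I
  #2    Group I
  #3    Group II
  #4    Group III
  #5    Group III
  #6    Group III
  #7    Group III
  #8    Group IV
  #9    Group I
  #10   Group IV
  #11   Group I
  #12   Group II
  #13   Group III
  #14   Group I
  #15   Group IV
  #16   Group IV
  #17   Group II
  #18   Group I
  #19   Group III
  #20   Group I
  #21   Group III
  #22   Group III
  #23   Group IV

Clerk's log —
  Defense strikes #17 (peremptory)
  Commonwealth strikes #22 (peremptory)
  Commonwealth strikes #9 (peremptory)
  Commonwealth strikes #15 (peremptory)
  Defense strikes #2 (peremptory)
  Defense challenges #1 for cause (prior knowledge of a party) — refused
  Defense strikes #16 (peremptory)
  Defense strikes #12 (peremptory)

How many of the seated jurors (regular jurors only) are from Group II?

1

Removed: #2, #9, #12, #15, #16, #17, #22.
Seated jurors 1–8: #1, #3, #4, #5, #6, #7, #8, #10 (alternates #11, #13 not counted).
Of those, in Group II: #3 → 1.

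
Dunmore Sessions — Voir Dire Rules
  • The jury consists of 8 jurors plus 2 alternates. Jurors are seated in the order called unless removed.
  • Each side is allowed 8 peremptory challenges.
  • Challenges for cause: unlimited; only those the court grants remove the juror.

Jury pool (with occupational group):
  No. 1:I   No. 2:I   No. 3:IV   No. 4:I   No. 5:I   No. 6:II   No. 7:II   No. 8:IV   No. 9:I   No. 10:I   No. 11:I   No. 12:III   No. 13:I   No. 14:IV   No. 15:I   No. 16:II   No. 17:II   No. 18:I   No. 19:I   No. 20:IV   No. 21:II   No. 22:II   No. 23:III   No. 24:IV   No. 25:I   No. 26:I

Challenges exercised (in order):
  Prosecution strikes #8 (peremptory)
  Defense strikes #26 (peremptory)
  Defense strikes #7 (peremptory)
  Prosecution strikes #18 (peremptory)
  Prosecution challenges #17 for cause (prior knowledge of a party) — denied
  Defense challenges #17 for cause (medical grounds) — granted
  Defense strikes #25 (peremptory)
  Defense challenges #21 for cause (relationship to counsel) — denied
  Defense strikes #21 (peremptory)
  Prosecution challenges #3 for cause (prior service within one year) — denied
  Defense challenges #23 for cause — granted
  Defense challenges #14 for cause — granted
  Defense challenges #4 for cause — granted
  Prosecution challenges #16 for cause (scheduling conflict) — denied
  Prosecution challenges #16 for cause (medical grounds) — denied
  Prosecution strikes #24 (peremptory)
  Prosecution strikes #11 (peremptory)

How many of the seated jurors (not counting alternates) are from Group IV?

1

Removed: #4, #7, #8, #11, #14, #17, #18, #21, #23, #24, #25, #26.
Seated jurors 1–8: #1, #2, #3, #5, #6, #9, #10, #12 (alternates #13, #15 not counted).
Of those, in Group IV: #3 → 1.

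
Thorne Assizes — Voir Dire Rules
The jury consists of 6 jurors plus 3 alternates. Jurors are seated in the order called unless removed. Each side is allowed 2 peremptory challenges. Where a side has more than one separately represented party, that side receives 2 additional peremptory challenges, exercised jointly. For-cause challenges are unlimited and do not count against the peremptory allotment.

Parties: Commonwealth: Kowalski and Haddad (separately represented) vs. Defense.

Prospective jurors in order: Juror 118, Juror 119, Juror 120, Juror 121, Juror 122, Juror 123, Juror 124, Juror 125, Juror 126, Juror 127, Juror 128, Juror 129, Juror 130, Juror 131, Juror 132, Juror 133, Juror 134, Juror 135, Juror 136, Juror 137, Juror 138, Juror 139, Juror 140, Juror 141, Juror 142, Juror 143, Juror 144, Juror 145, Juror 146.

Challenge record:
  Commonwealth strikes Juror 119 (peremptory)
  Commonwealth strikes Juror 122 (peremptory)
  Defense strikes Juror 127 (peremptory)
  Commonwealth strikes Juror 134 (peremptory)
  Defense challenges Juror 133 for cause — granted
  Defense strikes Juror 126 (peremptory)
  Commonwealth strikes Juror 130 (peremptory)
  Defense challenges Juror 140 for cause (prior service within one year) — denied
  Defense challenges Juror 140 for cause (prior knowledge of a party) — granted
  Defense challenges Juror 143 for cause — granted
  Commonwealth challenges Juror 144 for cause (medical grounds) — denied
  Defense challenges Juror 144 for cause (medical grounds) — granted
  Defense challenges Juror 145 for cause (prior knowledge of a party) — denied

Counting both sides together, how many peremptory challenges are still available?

0

Commonwealth allotment: 2 base + 2 multi-party = 4. Defense allotment: 2.
Commonwealth peremptories used: #119, #122, #134, #130 — 4 (the for-cause on #144 doesn't count).
Defense peremptories used: #127, #126 — 2 (for-cause on #133, #140, #140, #143, #144, #145 don't count).
Remaining: (4 − 4) + (2 − 2) = 0.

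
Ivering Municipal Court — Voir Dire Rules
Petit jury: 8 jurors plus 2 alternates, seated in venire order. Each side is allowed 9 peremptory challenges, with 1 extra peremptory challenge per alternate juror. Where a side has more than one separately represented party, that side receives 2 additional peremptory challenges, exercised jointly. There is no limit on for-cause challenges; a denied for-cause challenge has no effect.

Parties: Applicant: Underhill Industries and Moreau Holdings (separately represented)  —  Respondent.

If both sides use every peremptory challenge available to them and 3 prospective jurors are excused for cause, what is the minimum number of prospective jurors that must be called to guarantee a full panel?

37

Seats to fill: 8 + 2 alternates = 10.
Peremptories — Applicant: 9 + 1×2 + 2 = 13; Respondent: 9 + 1×2 = 11; total 24.
For-cause removals: 3.
Minimum venire: 10 + 24 + 3 = 37.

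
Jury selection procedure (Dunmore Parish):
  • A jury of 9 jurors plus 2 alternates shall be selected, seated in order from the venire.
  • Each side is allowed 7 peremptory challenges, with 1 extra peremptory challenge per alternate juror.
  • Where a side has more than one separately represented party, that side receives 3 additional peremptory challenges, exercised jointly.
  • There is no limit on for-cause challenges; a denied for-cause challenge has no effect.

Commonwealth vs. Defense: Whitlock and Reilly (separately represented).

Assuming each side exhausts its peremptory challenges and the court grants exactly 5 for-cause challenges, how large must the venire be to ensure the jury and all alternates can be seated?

37

Seats to fill: 9 + 2 alternates = 11.
Peremptories — Commonwealth: 7 + 1×2 = 9; Defense: 7 + 1×2 + 3 = 12; total 21.
For-cause removals: 5.
Minimum venire: 11 + 21 + 5 = 37.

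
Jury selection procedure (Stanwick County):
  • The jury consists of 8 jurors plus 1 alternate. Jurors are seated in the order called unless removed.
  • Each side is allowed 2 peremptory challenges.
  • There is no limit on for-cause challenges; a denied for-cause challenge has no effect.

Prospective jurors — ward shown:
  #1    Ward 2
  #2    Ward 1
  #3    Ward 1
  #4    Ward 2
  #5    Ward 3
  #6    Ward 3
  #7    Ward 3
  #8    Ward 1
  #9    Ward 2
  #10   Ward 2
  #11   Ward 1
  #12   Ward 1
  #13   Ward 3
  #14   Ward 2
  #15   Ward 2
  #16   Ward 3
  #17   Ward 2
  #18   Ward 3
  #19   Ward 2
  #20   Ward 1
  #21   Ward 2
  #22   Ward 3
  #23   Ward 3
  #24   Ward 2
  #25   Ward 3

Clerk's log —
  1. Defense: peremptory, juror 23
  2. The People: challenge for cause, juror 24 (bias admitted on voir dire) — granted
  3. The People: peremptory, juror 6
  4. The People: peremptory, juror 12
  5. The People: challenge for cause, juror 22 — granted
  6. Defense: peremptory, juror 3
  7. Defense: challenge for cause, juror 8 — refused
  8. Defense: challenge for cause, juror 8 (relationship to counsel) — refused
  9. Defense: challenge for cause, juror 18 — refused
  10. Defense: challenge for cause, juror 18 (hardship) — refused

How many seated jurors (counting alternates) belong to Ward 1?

3

Removed: #3, #6, #12, #22, #23, #24.
Seated (9 incl. alternates): #1, #2, #4, #5, #7, #8, #9, #10, #11.
Of those, in Ward 1: #2, #8, #11 → 3.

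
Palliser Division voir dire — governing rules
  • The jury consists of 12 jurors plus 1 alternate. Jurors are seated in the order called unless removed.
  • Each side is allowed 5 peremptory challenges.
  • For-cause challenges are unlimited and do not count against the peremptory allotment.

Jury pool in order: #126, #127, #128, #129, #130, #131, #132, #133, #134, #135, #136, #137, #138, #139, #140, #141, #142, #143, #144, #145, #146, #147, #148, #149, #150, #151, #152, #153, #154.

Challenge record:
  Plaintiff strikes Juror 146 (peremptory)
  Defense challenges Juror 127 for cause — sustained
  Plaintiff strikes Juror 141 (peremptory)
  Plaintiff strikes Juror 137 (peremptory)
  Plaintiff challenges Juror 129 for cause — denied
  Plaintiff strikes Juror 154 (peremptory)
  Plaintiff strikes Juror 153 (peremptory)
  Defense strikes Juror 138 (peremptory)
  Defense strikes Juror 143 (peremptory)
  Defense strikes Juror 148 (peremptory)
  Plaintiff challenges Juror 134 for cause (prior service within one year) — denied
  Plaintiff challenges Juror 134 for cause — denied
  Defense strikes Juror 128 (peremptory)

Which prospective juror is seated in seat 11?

Removed: #127, #128, #137, #138, #141, #143, #146, #148, #153, #154. (#129, #134 stay — for-cause denied.)
Seating in order: seats 1–12 → #126, #129, #130, #131, #132, #133, #134, #135, #136, #139, #140, #142; alternates → #144.
So seat 11 is #140.

140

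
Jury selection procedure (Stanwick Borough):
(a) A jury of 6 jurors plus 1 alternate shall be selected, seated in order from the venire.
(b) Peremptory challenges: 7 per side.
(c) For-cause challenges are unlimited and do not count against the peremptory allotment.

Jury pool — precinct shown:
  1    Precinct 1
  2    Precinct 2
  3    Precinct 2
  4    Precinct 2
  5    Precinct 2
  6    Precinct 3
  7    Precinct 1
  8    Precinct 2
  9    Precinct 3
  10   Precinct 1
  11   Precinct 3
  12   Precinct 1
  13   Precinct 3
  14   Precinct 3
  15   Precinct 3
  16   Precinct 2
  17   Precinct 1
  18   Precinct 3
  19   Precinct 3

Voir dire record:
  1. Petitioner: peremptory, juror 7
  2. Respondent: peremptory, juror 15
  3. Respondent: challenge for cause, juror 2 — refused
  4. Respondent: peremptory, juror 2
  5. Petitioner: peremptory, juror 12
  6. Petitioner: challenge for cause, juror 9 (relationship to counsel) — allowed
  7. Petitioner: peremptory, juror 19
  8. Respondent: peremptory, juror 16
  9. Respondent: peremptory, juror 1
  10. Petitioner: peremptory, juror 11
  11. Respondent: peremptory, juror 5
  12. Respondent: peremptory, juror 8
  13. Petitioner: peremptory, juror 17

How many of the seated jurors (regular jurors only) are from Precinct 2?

Removed: #1, #2, #5, #7, #8, #9, #11, #12, #15, #16, #17, #19.
Seated jurors 1–6: #3, #4, #6, #10, #13, #14 (alternates #18 not counted).
Of those, in Precinct 2: #3, #4 → 2.

2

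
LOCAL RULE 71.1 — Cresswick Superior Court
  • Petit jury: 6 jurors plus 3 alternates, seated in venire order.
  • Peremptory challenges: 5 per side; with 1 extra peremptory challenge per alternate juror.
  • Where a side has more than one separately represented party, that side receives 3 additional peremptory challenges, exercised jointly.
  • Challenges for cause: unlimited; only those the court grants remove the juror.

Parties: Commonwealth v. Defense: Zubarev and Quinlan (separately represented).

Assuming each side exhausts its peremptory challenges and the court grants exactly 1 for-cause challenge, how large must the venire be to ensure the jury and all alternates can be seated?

Seats to fill: 6 + 3 alternates = 9.
Peremptories — Commonwealth: 5 + 1×3 = 8; Defense: 5 + 1×3 + 3 = 11; total 19.
For-cause removals: 1.
Minimum venire: 9 + 19 + 1 = 29.

29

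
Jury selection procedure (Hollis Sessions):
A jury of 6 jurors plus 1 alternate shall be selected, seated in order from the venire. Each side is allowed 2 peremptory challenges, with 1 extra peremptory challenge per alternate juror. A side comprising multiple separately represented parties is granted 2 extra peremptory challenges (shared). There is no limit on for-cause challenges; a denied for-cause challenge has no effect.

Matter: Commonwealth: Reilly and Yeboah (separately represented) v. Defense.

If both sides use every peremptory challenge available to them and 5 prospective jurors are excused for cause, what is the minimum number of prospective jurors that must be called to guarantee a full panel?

20

Seats to fill: 6 + 1 alternates = 7.
Peremptories — Commonwealth: 2 + 1×1 + 2 = 5; Defense: 2 + 1×1 = 3; total 8.
For-cause removals: 5.
Minimum venire: 7 + 8 + 5 = 20.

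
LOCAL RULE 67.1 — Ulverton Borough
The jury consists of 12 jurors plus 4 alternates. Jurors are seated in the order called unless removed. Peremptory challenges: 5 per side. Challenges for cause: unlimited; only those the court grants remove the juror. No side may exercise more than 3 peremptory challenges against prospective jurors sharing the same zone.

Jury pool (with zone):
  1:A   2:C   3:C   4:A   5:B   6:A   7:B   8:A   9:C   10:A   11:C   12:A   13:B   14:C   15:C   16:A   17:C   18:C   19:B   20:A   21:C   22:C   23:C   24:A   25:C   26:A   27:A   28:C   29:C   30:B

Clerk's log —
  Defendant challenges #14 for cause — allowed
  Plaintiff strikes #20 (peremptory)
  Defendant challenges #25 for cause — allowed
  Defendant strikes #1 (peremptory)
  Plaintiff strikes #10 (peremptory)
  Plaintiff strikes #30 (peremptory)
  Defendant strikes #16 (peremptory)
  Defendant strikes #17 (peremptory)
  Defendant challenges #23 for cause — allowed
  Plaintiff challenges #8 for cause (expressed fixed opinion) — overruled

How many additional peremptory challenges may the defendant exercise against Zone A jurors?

1

Defendant peremptories so far: #1, #16, #17 — 3 of 5 used, 2 left overall.
Against Zone A: #1, #16 — 2 used; per-zone cap 3 leaves 1.
Binding limit: min(2, 1) = 1.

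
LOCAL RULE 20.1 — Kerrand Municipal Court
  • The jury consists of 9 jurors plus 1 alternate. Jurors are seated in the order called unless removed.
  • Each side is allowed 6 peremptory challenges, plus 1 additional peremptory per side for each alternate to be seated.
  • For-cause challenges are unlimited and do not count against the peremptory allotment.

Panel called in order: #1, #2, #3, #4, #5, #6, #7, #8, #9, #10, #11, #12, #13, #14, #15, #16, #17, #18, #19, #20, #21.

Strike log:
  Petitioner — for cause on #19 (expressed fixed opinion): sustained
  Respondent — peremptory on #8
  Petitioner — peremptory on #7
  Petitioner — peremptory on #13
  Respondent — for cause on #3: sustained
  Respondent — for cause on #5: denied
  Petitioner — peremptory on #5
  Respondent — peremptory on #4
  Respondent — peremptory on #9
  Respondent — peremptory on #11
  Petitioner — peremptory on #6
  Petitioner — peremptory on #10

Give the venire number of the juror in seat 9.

Removed: #3, #4, #5, #6, #7, #8, #9, #10, #11, #13, #19.
Filling seats in venire order through position 9: #1, #2, #12, #14, #15, #16, #17, #18, #20.
So seat 9 is #20.

20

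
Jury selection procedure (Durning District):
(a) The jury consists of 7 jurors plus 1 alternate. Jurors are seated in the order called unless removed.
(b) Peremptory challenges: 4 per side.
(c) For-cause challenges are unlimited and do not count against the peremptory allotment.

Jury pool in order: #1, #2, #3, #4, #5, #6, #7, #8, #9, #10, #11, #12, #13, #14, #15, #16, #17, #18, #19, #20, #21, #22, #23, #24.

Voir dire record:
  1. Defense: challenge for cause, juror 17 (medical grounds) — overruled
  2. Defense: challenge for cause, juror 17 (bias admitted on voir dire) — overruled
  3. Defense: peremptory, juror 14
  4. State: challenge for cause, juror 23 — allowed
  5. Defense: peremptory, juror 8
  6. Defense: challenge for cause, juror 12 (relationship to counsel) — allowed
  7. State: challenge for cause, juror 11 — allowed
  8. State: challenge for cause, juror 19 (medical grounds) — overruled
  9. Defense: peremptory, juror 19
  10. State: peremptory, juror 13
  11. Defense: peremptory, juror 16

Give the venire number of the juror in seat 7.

7

Removed: #8, #11, #12, #13, #14, #16, #19, #23. (#17 stays — for-cause denied.)
Seating in order: seats 1–7 → #1, #2, #3, #4, #5, #6, #7; alternates → #9.
So seat 7 is #7.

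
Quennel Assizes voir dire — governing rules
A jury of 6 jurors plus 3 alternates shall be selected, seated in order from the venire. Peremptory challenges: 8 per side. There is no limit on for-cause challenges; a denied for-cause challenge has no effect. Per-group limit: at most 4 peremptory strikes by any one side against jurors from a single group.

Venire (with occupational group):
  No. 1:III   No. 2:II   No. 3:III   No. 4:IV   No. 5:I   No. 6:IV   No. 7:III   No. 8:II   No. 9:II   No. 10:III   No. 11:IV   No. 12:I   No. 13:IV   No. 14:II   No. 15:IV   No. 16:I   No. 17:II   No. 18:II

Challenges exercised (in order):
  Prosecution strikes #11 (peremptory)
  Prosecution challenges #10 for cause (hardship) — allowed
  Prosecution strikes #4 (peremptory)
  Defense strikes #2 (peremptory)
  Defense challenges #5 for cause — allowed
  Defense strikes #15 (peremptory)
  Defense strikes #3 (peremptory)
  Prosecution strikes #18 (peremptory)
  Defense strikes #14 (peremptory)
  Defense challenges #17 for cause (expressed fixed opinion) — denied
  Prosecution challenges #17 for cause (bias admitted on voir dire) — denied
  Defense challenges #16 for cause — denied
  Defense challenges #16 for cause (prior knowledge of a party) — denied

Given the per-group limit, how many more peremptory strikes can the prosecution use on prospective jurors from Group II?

Prosecution peremptories so far: #11, #4, #18 — 3 of 8 used, 5 left overall.
Against Group II: #18 — 1 used; per-group cap 4 leaves 3.
Binding limit: min(5, 3) = 3.

3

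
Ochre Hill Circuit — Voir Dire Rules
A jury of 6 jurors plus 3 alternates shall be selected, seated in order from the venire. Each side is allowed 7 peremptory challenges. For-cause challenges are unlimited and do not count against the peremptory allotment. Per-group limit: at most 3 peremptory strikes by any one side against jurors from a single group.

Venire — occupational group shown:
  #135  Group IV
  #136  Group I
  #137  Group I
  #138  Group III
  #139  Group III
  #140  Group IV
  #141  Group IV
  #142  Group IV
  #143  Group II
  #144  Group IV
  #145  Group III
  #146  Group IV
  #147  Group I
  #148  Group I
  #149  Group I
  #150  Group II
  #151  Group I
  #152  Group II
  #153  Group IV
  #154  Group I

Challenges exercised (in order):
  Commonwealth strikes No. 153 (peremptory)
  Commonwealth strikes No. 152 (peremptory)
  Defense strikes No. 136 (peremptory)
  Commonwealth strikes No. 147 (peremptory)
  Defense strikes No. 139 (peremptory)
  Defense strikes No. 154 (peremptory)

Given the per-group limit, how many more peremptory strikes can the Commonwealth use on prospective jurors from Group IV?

Commonwealth peremptories so far: #153, #152, #147 — 3 of 7 used, 4 left overall.
Against Group IV: #153 — 1 used; per-group cap 3 leaves 2.
Binding limit: min(4, 2) = 2.

2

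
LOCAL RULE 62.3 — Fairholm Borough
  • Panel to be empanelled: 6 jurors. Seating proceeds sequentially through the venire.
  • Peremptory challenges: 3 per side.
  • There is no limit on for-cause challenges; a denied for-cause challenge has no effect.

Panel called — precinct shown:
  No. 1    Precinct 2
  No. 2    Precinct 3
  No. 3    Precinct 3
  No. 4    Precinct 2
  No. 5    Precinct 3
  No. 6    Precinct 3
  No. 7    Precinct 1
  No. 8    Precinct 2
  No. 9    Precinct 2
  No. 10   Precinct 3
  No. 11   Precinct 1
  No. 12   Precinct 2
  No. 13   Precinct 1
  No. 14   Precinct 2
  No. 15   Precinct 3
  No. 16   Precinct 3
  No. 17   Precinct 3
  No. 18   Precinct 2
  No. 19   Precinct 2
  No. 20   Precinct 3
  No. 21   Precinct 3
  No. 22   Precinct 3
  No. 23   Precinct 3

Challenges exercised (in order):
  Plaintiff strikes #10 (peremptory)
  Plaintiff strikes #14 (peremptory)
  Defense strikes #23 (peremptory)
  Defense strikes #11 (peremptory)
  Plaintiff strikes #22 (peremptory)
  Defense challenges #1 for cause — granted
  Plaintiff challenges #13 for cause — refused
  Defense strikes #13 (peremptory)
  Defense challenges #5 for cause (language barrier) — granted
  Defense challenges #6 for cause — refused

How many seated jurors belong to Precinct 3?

3

Removed: #1, #5, #10, #11, #13, #14, #22, #23.
Seated jurors 1–6: #2, #3, #4, #6, #7, #8.
Of those, in Precinct 3: #2, #3, #6 → 3.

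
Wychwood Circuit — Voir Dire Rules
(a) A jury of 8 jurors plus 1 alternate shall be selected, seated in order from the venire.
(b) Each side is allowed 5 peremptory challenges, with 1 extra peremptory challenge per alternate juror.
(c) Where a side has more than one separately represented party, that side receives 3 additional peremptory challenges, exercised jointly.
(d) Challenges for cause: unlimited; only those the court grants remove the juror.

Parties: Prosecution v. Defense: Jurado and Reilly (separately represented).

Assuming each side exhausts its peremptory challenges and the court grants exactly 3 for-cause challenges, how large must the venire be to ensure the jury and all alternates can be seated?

Seats to fill: 8 + 1 alternates = 9.
Peremptories — Prosecution: 5 + 1×1 = 6; Defense: 5 + 1×1 + 3 = 9; total 15.
For-cause removals: 3.
Minimum venire: 9 + 15 + 3 = 27.

27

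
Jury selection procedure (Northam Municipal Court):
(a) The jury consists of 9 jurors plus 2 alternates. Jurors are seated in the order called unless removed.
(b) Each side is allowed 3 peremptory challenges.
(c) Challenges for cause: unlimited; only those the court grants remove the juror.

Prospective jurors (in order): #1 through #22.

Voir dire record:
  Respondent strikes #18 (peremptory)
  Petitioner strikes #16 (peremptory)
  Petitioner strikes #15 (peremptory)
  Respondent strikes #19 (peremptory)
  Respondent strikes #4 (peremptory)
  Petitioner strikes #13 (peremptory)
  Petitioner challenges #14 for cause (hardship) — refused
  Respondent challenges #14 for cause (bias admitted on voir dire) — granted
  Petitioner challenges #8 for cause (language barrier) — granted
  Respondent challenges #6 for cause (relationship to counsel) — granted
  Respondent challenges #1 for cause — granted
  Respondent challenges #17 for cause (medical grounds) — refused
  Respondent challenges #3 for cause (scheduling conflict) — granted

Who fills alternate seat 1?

21

Removed: #1, #3, #4, #6, #8, #13, #14, #15, #16, #18, #19. (#17 stays — for-cause denied.)
Filling seats in venire order through position 10: #2, #5, #7, #9, #10, #11, #12, #17, #20, #21.
So alternate 1 is #21.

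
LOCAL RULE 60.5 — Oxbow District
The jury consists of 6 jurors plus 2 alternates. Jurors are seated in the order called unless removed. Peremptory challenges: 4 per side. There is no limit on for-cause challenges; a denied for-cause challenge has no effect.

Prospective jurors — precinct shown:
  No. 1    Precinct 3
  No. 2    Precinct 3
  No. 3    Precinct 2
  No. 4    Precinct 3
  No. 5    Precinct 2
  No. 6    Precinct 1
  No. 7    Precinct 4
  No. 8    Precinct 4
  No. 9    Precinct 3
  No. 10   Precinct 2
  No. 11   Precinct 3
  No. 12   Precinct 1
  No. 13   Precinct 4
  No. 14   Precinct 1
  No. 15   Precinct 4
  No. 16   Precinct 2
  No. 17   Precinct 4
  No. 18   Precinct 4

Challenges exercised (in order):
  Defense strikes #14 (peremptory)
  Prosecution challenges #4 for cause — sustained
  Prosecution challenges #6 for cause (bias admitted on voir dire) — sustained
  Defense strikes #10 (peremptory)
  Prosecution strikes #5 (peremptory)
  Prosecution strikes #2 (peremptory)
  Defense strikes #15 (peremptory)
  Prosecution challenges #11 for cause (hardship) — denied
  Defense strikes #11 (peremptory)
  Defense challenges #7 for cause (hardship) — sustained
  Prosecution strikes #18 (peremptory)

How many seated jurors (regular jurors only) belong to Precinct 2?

1

Removed: #2, #4, #5, #6, #7, #10, #11, #14, #15, #18.
Seated jurors 1–6: #1, #3, #8, #9, #12, #13 (alternates #16, #17 not counted).
Of those, in Precinct 2: #3 → 1.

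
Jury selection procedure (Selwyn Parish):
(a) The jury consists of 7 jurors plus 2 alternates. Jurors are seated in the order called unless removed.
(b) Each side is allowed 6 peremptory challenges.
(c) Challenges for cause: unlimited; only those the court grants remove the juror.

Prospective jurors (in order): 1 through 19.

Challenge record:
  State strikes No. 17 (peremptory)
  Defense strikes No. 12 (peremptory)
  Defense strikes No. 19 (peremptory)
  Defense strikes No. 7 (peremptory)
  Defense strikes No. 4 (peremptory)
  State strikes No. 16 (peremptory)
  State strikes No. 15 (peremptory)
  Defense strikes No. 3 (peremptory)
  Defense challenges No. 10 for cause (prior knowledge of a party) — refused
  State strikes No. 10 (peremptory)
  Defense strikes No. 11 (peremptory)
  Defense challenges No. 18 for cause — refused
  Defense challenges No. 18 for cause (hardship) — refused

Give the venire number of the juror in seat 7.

Removed: #3, #4, #7, #10, #11, #12, #15, #16, #17, #19. (#18 stays — for-cause denied.)
Seating in order: seats 1–7 → #1, #2, #5, #6, #8, #9, #13; alternates → #14, #18.
So seat 7 is #13.

13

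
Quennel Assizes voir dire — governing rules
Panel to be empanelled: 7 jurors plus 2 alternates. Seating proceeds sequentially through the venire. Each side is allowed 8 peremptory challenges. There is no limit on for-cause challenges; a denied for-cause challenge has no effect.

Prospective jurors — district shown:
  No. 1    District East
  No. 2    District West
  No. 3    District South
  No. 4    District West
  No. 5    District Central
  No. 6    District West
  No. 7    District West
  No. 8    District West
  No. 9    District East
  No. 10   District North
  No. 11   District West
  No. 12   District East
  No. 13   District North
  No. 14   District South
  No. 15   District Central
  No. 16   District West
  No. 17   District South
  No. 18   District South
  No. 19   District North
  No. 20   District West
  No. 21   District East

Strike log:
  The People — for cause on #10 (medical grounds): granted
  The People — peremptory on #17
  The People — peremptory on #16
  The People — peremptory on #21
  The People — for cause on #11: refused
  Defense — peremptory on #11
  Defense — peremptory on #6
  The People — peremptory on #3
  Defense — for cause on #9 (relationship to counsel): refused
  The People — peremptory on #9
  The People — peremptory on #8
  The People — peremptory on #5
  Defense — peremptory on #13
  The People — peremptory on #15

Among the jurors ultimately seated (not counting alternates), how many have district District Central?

Removed: #3, #5, #6, #8, #9, #10, #11, #13, #15, #16, #17, #21.
Seated jurors 1–7: #1, #2, #4, #7, #12, #14, #18 (alternates #19, #20 not counted).
None of those are in District Central → 0.

0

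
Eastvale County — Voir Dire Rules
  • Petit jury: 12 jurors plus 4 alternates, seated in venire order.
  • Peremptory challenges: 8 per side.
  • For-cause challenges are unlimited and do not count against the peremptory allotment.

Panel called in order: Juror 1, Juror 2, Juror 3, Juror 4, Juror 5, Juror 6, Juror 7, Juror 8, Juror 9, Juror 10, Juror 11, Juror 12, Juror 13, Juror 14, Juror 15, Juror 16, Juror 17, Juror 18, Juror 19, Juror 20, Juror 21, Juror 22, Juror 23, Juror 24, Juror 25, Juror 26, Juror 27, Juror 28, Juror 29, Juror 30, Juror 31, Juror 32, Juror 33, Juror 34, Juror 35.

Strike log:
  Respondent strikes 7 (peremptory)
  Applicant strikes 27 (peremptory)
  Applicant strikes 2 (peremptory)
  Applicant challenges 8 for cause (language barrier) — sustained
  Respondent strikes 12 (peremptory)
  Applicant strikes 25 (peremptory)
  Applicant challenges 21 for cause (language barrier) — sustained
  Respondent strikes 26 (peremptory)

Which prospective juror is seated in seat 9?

Removed: #2, #7, #8, #12, #21, #25, #26, #27.
Filling seats in venire order through position 9: #1, #3, #4, #5, #6, #9, #10, #11, #13.
So seat 9 is #13.

13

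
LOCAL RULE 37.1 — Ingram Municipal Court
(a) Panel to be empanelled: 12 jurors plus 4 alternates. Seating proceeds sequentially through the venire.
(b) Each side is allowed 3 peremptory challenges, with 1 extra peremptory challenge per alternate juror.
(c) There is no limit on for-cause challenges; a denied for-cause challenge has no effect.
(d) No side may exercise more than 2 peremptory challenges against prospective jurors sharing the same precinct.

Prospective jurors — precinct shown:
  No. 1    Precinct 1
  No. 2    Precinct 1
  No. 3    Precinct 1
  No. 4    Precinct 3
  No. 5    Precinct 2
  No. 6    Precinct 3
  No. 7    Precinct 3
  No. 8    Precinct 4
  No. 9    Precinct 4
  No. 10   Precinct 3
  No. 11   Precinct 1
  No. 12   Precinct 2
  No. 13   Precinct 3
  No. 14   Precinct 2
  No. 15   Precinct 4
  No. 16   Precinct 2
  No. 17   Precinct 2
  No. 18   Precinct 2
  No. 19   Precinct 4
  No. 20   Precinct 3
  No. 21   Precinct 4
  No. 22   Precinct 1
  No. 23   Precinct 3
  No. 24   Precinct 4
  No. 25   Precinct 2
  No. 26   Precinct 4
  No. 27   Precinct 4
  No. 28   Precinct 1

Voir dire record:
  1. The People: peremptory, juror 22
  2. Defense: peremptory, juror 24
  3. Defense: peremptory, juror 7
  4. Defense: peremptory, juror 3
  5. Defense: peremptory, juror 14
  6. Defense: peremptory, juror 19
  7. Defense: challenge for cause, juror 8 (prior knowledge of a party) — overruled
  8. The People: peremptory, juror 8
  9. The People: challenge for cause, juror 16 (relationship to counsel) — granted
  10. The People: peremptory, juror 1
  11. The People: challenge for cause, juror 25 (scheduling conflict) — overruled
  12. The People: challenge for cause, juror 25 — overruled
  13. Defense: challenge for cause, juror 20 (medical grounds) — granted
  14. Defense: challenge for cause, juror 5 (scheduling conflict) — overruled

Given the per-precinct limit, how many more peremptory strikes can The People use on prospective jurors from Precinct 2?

2

The People peremptories so far: #22, #8, #1 — 3 of 7 used, 4 left overall.
Against Precinct 2: none yet — per-precinct cap 2 leaves 2.
Binding limit: min(4, 2) = 2.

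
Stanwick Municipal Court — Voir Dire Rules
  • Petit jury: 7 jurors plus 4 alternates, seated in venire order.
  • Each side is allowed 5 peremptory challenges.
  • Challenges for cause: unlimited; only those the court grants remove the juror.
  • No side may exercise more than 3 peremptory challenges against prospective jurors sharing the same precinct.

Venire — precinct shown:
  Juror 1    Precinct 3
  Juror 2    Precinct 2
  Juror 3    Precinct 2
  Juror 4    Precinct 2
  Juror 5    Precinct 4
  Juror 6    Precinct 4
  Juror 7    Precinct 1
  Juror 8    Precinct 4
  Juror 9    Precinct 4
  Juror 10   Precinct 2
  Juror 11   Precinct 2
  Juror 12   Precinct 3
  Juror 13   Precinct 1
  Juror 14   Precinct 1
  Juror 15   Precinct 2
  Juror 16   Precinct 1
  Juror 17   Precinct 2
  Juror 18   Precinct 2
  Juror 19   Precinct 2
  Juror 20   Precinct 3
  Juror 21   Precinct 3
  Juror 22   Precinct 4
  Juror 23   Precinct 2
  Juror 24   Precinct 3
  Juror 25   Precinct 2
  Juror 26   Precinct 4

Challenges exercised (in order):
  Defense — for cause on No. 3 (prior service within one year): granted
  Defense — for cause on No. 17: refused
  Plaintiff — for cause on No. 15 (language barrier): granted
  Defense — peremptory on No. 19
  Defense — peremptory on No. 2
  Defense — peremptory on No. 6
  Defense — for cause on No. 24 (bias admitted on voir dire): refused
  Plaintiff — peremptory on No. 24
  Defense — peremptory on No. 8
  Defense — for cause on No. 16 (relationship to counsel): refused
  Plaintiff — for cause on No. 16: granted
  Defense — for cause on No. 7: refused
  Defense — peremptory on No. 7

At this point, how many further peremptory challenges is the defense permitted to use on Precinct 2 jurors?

Defense peremptories so far: #19, #2, #6, #8, #7 — 5 of 5 used, 0 left overall.
Against Precinct 2: #19, #2 — 2 used; per-precinct cap 3 leaves 1.
Binding limit: min(0, 1) = 0.

0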